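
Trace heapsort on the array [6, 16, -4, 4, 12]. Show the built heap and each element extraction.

Build heap: [16, 12, -4, 4, 6]
Extract 16: [12, 6, -4, 4, 16]
Extract 12: [6, 4, -4, 12, 16]
Extract 6: [4, -4, 6, 12, 16]
Extract 4: [-4, 4, 6, 12, 16]


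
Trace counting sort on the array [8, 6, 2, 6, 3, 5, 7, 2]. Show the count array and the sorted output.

Count array: [0, 0, 2, 1, 0, 1, 2, 1, 1]
(count[i] = number of elements equal to i)
Cumulative count: [0, 0, 2, 3, 3, 4, 6, 7, 8]
Sorted: [2, 2, 3, 5, 6, 6, 7, 8]


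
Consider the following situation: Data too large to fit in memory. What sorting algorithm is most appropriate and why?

Best choice: External merge sort
Reason: Minimizes disk I/O by sequential reads/writes


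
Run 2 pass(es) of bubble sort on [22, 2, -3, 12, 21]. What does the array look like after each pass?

After pass 1: [2, -3, 12, 21, 22] (4 swaps)
After pass 2: [-3, 2, 12, 21, 22] (1 swaps)
Total swaps: 5


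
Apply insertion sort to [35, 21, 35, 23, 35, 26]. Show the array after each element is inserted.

First element 35 is already 'sorted'
Insert 21: shifted 1 elements -> [21, 35, 35, 23, 35, 26]
Insert 35: shifted 0 elements -> [21, 35, 35, 23, 35, 26]
Insert 23: shifted 2 elements -> [21, 23, 35, 35, 35, 26]
Insert 35: shifted 0 elements -> [21, 23, 35, 35, 35, 26]
Insert 26: shifted 3 elements -> [21, 23, 26, 35, 35, 35]


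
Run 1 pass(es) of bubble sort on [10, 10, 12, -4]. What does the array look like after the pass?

After pass 1: [10, 10, -4, 12] (1 swaps)
Total swaps: 1


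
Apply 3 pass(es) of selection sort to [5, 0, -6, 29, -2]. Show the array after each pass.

Pass 1: Select minimum -6 at index 2, swap -> [-6, 0, 5, 29, -2]
Pass 2: Select minimum -2 at index 4, swap -> [-6, -2, 5, 29, 0]
Pass 3: Select minimum 0 at index 4, swap -> [-6, -2, 0, 29, 5]


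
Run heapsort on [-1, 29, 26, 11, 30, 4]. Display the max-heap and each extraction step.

Build heap: [30, 29, 26, 11, -1, 4]
Extract 30: [29, 11, 26, 4, -1, 30]
Extract 29: [26, 11, -1, 4, 29, 30]
Extract 26: [11, 4, -1, 26, 29, 30]
Extract 11: [4, -1, 11, 26, 29, 30]
Extract 4: [-1, 4, 11, 26, 29, 30]


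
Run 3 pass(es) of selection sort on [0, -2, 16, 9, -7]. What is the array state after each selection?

Pass 1: Select minimum -7 at index 4, swap -> [-7, -2, 16, 9, 0]
Pass 2: Select minimum -2 at index 1, swap -> [-7, -2, 16, 9, 0]
Pass 3: Select minimum 0 at index 4, swap -> [-7, -2, 0, 9, 16]


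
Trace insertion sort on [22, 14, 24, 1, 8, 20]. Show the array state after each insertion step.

First element 22 is already 'sorted'
Insert 14: shifted 1 elements -> [14, 22, 24, 1, 8, 20]
Insert 24: shifted 0 elements -> [14, 22, 24, 1, 8, 20]
Insert 1: shifted 3 elements -> [1, 14, 22, 24, 8, 20]
Insert 8: shifted 3 elements -> [1, 8, 14, 22, 24, 20]
Insert 20: shifted 2 elements -> [1, 8, 14, 20, 22, 24]


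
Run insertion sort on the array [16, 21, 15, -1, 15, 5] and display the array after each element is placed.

First element 16 is already 'sorted'
Insert 21: shifted 0 elements -> [16, 21, 15, -1, 15, 5]
Insert 15: shifted 2 elements -> [15, 16, 21, -1, 15, 5]
Insert -1: shifted 3 elements -> [-1, 15, 16, 21, 15, 5]
Insert 15: shifted 2 elements -> [-1, 15, 15, 16, 21, 5]
Insert 5: shifted 4 elements -> [-1, 5, 15, 15, 16, 21]


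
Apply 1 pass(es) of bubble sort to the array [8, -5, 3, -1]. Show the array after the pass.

After pass 1: [-5, 3, -1, 8] (3 swaps)
Total swaps: 3


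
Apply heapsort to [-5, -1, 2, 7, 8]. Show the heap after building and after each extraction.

Build heap: [8, 7, 2, -5, -1]
Extract 8: [7, -1, 2, -5, 8]
Extract 7: [2, -1, -5, 7, 8]
Extract 2: [-1, -5, 2, 7, 8]
Extract -1: [-5, -1, 2, 7, 8]


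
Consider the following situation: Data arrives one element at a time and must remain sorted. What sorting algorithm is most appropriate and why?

Best choice: Insertion sort
Reason: Insertion sort naturally handles online/streaming input by inserting each new element into sorted position


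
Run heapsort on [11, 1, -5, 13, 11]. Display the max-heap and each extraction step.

Build heap: [13, 11, -5, 1, 11]
Extract 13: [11, 11, -5, 1, 13]
Extract 11: [11, 1, -5, 11, 13]
Extract 11: [1, -5, 11, 11, 13]
Extract 1: [-5, 1, 11, 11, 13]


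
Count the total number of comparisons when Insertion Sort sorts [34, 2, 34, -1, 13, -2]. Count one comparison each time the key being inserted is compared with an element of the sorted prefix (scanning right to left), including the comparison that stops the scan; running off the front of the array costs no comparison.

Insert 2: 34 > 2 (shift), reached front = 1 comparison(s) -> [2, 34, 34, -1, 13, -2]
Insert 34: 34 <= 34 (stop) = 1 comparison(s) -> [2, 34, 34, -1, 13, -2]
Insert -1: 34 > -1 (shift), 34 > -1 (shift), 2 > -1 (shift), reached front = 3 comparison(s) -> [-1, 2, 34, 34, 13, -2]
Insert 13: 34 > 13 (shift), 34 > 13 (shift), 2 <= 13 (stop) = 3 comparison(s) -> [-1, 2, 13, 34, 34, -2]
Insert -2: 34 > -2 (shift), 34 > -2 (shift), 13 > -2 (shift), 2 > -2 (shift), -1 > -2 (shift), reached front = 5 comparison(s) -> [-2, -1, 2, 13, 34, 34]
Total comparisons: 1 + 1 + 3 + 3 + 5 = 13


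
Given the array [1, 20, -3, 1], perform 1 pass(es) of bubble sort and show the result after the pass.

After pass 1: [1, -3, 1, 20] (2 swaps)
Total swaps: 2


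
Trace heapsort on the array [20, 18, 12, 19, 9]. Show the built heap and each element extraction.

Build heap: [20, 19, 12, 18, 9]
Extract 20: [19, 18, 12, 9, 20]
Extract 19: [18, 9, 12, 19, 20]
Extract 18: [12, 9, 18, 19, 20]
Extract 12: [9, 12, 18, 19, 20]


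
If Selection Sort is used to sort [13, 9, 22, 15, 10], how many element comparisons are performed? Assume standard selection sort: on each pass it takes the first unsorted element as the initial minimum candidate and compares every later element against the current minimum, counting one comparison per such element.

Pass 1: scan indices 1..4 for the minimum = 4 comparison(s); min is 9, place at index 0 -> [9, 13, 22, 15, 10]
Pass 2: scan indices 2..4 for the minimum = 3 comparison(s); min is 10, place at index 1 -> [9, 10, 22, 15, 13]
Pass 3: scan indices 3..4 for the minimum = 2 comparison(s); min is 13, place at index 2 -> [9, 10, 13, 15, 22]
Pass 4: scan indices 4..4 for the minimum = 1 comparison(s); min is 15, place at index 3 -> [9, 10, 13, 15, 22]
Selection sort always scans the whole unsorted suffix, so the count is (n-1) + (n-2) + ... + 1 = n(n-1)/2 = 5*4/2 = 10 regardless of the input order.
Total comparisons: 4 + 3 + 2 + 1 = 10


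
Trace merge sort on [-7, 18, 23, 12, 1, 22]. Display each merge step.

Divide and conquer:
  Merge [18] + [23] -> [18, 23]
  Merge [-7] + [18, 23] -> [-7, 18, 23]
  Merge [1] + [22] -> [1, 22]
  Merge [12] + [1, 22] -> [1, 12, 22]
  Merge [-7, 18, 23] + [1, 12, 22] -> [-7, 1, 12, 18, 22, 23]


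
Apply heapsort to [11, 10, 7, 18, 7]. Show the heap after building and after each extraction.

Build heap: [18, 11, 7, 10, 7]
Extract 18: [11, 10, 7, 7, 18]
Extract 11: [10, 7, 7, 11, 18]
Extract 10: [7, 7, 10, 11, 18]
Extract 7: [7, 7, 10, 11, 18]


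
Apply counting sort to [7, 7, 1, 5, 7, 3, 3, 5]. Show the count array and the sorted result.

Count array: [0, 1, 0, 2, 0, 2, 0, 3]
(count[i] = number of elements equal to i)
Cumulative count: [0, 1, 1, 3, 3, 5, 5, 8]
Sorted: [1, 3, 3, 5, 5, 7, 7, 7]


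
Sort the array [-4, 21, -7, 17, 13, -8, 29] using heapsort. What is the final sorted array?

Build heap: [29, 21, -4, 17, 13, -8, -7]
Extract 29: [21, 17, -4, -7, 13, -8, 29]
Extract 21: [17, 13, -4, -7, -8, 21, 29]
Extract 17: [13, -7, -4, -8, 17, 21, 29]
Extract 13: [-4, -7, -8, 13, 17, 21, 29]
Extract -4: [-7, -8, -4, 13, 17, 21, 29]
Extract -7: [-8, -7, -4, 13, 17, 21, 29]


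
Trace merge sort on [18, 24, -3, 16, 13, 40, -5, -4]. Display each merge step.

Divide and conquer:
  Merge [18] + [24] -> [18, 24]
  Merge [-3] + [16] -> [-3, 16]
  Merge [18, 24] + [-3, 16] -> [-3, 16, 18, 24]
  Merge [13] + [40] -> [13, 40]
  Merge [-5] + [-4] -> [-5, -4]
  Merge [13, 40] + [-5, -4] -> [-5, -4, 13, 40]
  Merge [-3, 16, 18, 24] + [-5, -4, 13, 40] -> [-5, -4, -3, 13, 16, 18, 24, 40]


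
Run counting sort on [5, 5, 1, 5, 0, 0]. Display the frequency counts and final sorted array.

Count array: [2, 1, 0, 0, 0, 3]
(count[i] = number of elements equal to i)
Cumulative count: [2, 3, 3, 3, 3, 6]
Sorted: [0, 0, 1, 5, 5, 5]


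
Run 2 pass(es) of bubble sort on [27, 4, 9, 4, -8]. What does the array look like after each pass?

After pass 1: [4, 9, 4, -8, 27] (4 swaps)
After pass 2: [4, 4, -8, 9, 27] (2 swaps)
Total swaps: 6


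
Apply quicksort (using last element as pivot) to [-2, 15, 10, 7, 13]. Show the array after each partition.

Partition 1: pivot=13 at index 3 -> [-2, 10, 7, 13, 15]
Partition 2: pivot=7 at index 1 -> [-2, 7, 10, 13, 15]


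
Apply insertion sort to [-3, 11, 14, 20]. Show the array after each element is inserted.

First element -3 is already 'sorted'
Insert 11: shifted 0 elements -> [-3, 11, 14, 20]
Insert 14: shifted 0 elements -> [-3, 11, 14, 20]
Insert 20: shifted 0 elements -> [-3, 11, 14, 20]


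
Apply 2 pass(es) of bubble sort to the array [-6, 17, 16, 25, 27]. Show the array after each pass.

After pass 1: [-6, 16, 17, 25, 27] (1 swaps)
After pass 2: [-6, 16, 17, 25, 27] (0 swaps)
Total swaps: 1


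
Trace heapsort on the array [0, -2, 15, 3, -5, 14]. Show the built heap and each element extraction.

Build heap: [15, 3, 14, -2, -5, 0]
Extract 15: [14, 3, 0, -2, -5, 15]
Extract 14: [3, -2, 0, -5, 14, 15]
Extract 3: [0, -2, -5, 3, 14, 15]
Extract 0: [-2, -5, 0, 3, 14, 15]
Extract -2: [-5, -2, 0, 3, 14, 15]


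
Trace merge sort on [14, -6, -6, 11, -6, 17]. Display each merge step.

Divide and conquer:
  Merge [-6] + [-6] -> [-6, -6]
  Merge [14] + [-6, -6] -> [-6, -6, 14]
  Merge [-6] + [17] -> [-6, 17]
  Merge [11] + [-6, 17] -> [-6, 11, 17]
  Merge [-6, -6, 14] + [-6, 11, 17] -> [-6, -6, -6, 11, 14, 17]


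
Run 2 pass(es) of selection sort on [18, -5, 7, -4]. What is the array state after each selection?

Pass 1: Select minimum -5 at index 1, swap -> [-5, 18, 7, -4]
Pass 2: Select minimum -4 at index 3, swap -> [-5, -4, 7, 18]


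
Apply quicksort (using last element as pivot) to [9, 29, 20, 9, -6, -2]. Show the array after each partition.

Partition 1: pivot=-2 at index 1 -> [-6, -2, 20, 9, 9, 29]
Partition 2: pivot=29 at index 5 -> [-6, -2, 20, 9, 9, 29]
Partition 3: pivot=9 at index 3 -> [-6, -2, 9, 9, 20, 29]


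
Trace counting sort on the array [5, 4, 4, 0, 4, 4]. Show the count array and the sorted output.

Count array: [1, 0, 0, 0, 4, 1]
(count[i] = number of elements equal to i)
Cumulative count: [1, 1, 1, 1, 5, 6]
Sorted: [0, 4, 4, 4, 4, 5]


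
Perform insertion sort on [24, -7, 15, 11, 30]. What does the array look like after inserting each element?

First element 24 is already 'sorted'
Insert -7: shifted 1 elements -> [-7, 24, 15, 11, 30]
Insert 15: shifted 1 elements -> [-7, 15, 24, 11, 30]
Insert 11: shifted 2 elements -> [-7, 11, 15, 24, 30]
Insert 30: shifted 0 elements -> [-7, 11, 15, 24, 30]


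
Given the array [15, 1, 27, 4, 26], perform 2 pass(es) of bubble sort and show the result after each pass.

After pass 1: [1, 15, 4, 26, 27] (3 swaps)
After pass 2: [1, 4, 15, 26, 27] (1 swaps)
Total swaps: 4


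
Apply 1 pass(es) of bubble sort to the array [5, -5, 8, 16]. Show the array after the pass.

After pass 1: [-5, 5, 8, 16] (1 swaps)
Total swaps: 1


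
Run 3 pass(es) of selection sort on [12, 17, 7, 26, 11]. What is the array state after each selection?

Pass 1: Select minimum 7 at index 2, swap -> [7, 17, 12, 26, 11]
Pass 2: Select minimum 11 at index 4, swap -> [7, 11, 12, 26, 17]
Pass 3: Select minimum 12 at index 2, swap -> [7, 11, 12, 26, 17]


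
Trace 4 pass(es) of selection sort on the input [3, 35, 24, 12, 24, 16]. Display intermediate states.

Pass 1: Select minimum 3 at index 0, swap -> [3, 35, 24, 12, 24, 16]
Pass 2: Select minimum 12 at index 3, swap -> [3, 12, 24, 35, 24, 16]
Pass 3: Select minimum 16 at index 5, swap -> [3, 12, 16, 35, 24, 24]
Pass 4: Select minimum 24 at index 4, swap -> [3, 12, 16, 24, 35, 24]


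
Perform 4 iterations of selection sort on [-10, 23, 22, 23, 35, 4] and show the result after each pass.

Pass 1: Select minimum -10 at index 0, swap -> [-10, 23, 22, 23, 35, 4]
Pass 2: Select minimum 4 at index 5, swap -> [-10, 4, 22, 23, 35, 23]
Pass 3: Select minimum 22 at index 2, swap -> [-10, 4, 22, 23, 35, 23]
Pass 4: Select minimum 23 at index 3, swap -> [-10, 4, 22, 23, 35, 23]


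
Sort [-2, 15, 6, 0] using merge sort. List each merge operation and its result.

Divide and conquer:
  Merge [-2] + [15] -> [-2, 15]
  Merge [6] + [0] -> [0, 6]
  Merge [-2, 15] + [0, 6] -> [-2, 0, 6, 15]


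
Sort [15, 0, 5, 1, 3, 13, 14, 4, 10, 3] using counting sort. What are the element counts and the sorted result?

Count array: [1, 1, 0, 2, 1, 1, 0, 0, 0, 0, 1, 0, 0, 1, 1, 1]
(count[i] = number of elements equal to i)
Cumulative count: [1, 2, 2, 4, 5, 6, 6, 6, 6, 6, 7, 7, 7, 8, 9, 10]
Sorted: [0, 1, 3, 3, 4, 5, 10, 13, 14, 15]


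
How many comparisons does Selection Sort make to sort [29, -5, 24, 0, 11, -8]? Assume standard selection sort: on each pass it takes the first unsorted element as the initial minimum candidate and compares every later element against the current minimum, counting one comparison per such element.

Pass 1: scan indices 1..5 for the minimum = 5 comparison(s); min is -8, place at index 0 -> [-8, -5, 24, 0, 11, 29]
Pass 2: scan indices 2..5 for the minimum = 4 comparison(s); min is -5, place at index 1 -> [-8, -5, 24, 0, 11, 29]
Pass 3: scan indices 3..5 for the minimum = 3 comparison(s); min is 0, place at index 2 -> [-8, -5, 0, 24, 11, 29]
Pass 4: scan indices 4..5 for the minimum = 2 comparison(s); min is 11, place at index 3 -> [-8, -5, 0, 11, 24, 29]
Pass 5: scan indices 5..5 for the minimum = 1 comparison(s); min is 24, place at index 4 -> [-8, -5, 0, 11, 24, 29]
Selection sort always scans the whole unsorted suffix, so the count is (n-1) + (n-2) + ... + 1 = n(n-1)/2 = 6*5/2 = 15 regardless of the input order.
Total comparisons: 5 + 4 + 3 + 2 + 1 = 15


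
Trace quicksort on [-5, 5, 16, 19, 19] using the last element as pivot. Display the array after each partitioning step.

Partition 1: pivot=19 at index 4 -> [-5, 5, 16, 19, 19]
Partition 2: pivot=19 at index 3 -> [-5, 5, 16, 19, 19]
Partition 3: pivot=16 at index 2 -> [-5, 5, 16, 19, 19]
Partition 4: pivot=5 at index 1 -> [-5, 5, 16, 19, 19]


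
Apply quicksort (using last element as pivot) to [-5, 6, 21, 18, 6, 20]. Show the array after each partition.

Partition 1: pivot=20 at index 4 -> [-5, 6, 18, 6, 20, 21]
Partition 2: pivot=6 at index 2 -> [-5, 6, 6, 18, 20, 21]
Partition 3: pivot=6 at index 1 -> [-5, 6, 6, 18, 20, 21]


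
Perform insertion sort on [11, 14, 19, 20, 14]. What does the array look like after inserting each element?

First element 11 is already 'sorted'
Insert 14: shifted 0 elements -> [11, 14, 19, 20, 14]
Insert 19: shifted 0 elements -> [11, 14, 19, 20, 14]
Insert 20: shifted 0 elements -> [11, 14, 19, 20, 14]
Insert 14: shifted 2 elements -> [11, 14, 14, 19, 20]


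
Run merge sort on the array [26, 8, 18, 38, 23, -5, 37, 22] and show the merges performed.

Divide and conquer:
  Merge [26] + [8] -> [8, 26]
  Merge [18] + [38] -> [18, 38]
  Merge [8, 26] + [18, 38] -> [8, 18, 26, 38]
  Merge [23] + [-5] -> [-5, 23]
  Merge [37] + [22] -> [22, 37]
  Merge [-5, 23] + [22, 37] -> [-5, 22, 23, 37]
  Merge [8, 18, 26, 38] + [-5, 22, 23, 37] -> [-5, 8, 18, 22, 23, 26, 37, 38]


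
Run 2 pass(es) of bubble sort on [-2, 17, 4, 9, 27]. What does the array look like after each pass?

After pass 1: [-2, 4, 9, 17, 27] (2 swaps)
After pass 2: [-2, 4, 9, 17, 27] (0 swaps)
Total swaps: 2


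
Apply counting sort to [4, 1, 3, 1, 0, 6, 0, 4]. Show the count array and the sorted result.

Count array: [2, 2, 0, 1, 2, 0, 1]
(count[i] = number of elements equal to i)
Cumulative count: [2, 4, 4, 5, 7, 7, 8]
Sorted: [0, 0, 1, 1, 3, 4, 4, 6]


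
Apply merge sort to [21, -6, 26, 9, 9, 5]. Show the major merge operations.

Divide and conquer:
  Merge [-6] + [26] -> [-6, 26]
  Merge [21] + [-6, 26] -> [-6, 21, 26]
  Merge [9] + [5] -> [5, 9]
  Merge [9] + [5, 9] -> [5, 9, 9]
  Merge [-6, 21, 26] + [5, 9, 9] -> [-6, 5, 9, 9, 21, 26]


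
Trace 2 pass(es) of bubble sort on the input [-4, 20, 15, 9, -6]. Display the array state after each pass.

After pass 1: [-4, 15, 9, -6, 20] (3 swaps)
After pass 2: [-4, 9, -6, 15, 20] (2 swaps)
Total swaps: 5


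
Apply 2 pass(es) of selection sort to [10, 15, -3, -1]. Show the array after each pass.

Pass 1: Select minimum -3 at index 2, swap -> [-3, 15, 10, -1]
Pass 2: Select minimum -1 at index 3, swap -> [-3, -1, 10, 15]


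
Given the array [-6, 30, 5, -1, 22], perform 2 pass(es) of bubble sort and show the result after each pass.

After pass 1: [-6, 5, -1, 22, 30] (3 swaps)
After pass 2: [-6, -1, 5, 22, 30] (1 swaps)
Total swaps: 4


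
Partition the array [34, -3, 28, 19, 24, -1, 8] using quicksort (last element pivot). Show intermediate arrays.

Partition 1: pivot=8 at index 2 -> [-3, -1, 8, 19, 24, 34, 28]
Partition 2: pivot=-1 at index 1 -> [-3, -1, 8, 19, 24, 34, 28]
Partition 3: pivot=28 at index 5 -> [-3, -1, 8, 19, 24, 28, 34]
Partition 4: pivot=24 at index 4 -> [-3, -1, 8, 19, 24, 28, 34]


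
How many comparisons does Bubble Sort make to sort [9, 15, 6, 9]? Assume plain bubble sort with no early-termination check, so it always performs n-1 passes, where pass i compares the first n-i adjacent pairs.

Pass 1: compare adjacent pairs (0,1)..(2,3) = 3 comparison(s), 2 swap(s) -> [9, 6, 9, 15]
Pass 2: compare adjacent pairs (0,1)..(1,2) = 2 comparison(s), 1 swap(s) -> [6, 9, 9, 15]
Pass 3: compare adjacent pairs (0,1)..(0,1) = 1 comparison(s), 0 swap(s) -> [6, 9, 9, 15]
Total comparisons: 3 + 2 + 1 = 6


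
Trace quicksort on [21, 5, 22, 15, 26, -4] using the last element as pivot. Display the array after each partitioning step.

Partition 1: pivot=-4 at index 0 -> [-4, 5, 22, 15, 26, 21]
Partition 2: pivot=21 at index 3 -> [-4, 5, 15, 21, 26, 22]
Partition 3: pivot=15 at index 2 -> [-4, 5, 15, 21, 26, 22]
Partition 4: pivot=22 at index 4 -> [-4, 5, 15, 21, 22, 26]


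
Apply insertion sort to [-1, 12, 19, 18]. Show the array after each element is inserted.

First element -1 is already 'sorted'
Insert 12: shifted 0 elements -> [-1, 12, 19, 18]
Insert 19: shifted 0 elements -> [-1, 12, 19, 18]
Insert 18: shifted 1 elements -> [-1, 12, 18, 19]


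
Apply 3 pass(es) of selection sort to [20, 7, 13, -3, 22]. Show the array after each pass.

Pass 1: Select minimum -3 at index 3, swap -> [-3, 7, 13, 20, 22]
Pass 2: Select minimum 7 at index 1, swap -> [-3, 7, 13, 20, 22]
Pass 3: Select minimum 13 at index 2, swap -> [-3, 7, 13, 20, 22]


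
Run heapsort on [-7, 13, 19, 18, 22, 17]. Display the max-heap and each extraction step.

Build heap: [22, 18, 19, -7, 13, 17]
Extract 22: [19, 18, 17, -7, 13, 22]
Extract 19: [18, 13, 17, -7, 19, 22]
Extract 18: [17, 13, -7, 18, 19, 22]
Extract 17: [13, -7, 17, 18, 19, 22]
Extract 13: [-7, 13, 17, 18, 19, 22]


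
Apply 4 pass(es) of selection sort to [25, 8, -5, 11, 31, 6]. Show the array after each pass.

Pass 1: Select minimum -5 at index 2, swap -> [-5, 8, 25, 11, 31, 6]
Pass 2: Select minimum 6 at index 5, swap -> [-5, 6, 25, 11, 31, 8]
Pass 3: Select minimum 8 at index 5, swap -> [-5, 6, 8, 11, 31, 25]
Pass 4: Select minimum 11 at index 3, swap -> [-5, 6, 8, 11, 31, 25]


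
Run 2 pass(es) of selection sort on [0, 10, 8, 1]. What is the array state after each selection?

Pass 1: Select minimum 0 at index 0, swap -> [0, 10, 8, 1]
Pass 2: Select minimum 1 at index 3, swap -> [0, 1, 8, 10]


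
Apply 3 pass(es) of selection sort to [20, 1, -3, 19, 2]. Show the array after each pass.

Pass 1: Select minimum -3 at index 2, swap -> [-3, 1, 20, 19, 2]
Pass 2: Select minimum 1 at index 1, swap -> [-3, 1, 20, 19, 2]
Pass 3: Select minimum 2 at index 4, swap -> [-3, 1, 2, 19, 20]


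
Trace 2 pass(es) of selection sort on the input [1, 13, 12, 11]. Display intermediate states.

Pass 1: Select minimum 1 at index 0, swap -> [1, 13, 12, 11]
Pass 2: Select minimum 11 at index 3, swap -> [1, 11, 12, 13]


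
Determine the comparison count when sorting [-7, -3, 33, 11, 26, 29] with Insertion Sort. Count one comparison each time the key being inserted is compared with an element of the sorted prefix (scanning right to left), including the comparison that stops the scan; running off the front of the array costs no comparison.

Insert -3: -7 <= -3 (stop) = 1 comparison(s) -> [-7, -3, 33, 11, 26, 29]
Insert 33: -3 <= 33 (stop) = 1 comparison(s) -> [-7, -3, 33, 11, 26, 29]
Insert 11: 33 > 11 (shift), -3 <= 11 (stop) = 2 comparison(s) -> [-7, -3, 11, 33, 26, 29]
Insert 26: 33 > 26 (shift), 11 <= 26 (stop) = 2 comparison(s) -> [-7, -3, 11, 26, 33, 29]
Insert 29: 33 > 29 (shift), 26 <= 29 (stop) = 2 comparison(s) -> [-7, -3, 11, 26, 29, 33]
Total comparisons: 1 + 1 + 2 + 2 + 2 = 8


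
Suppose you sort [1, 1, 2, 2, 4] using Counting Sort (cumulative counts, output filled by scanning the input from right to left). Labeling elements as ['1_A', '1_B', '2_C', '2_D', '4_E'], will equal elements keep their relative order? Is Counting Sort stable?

Trace Counting Sort on the labeled array (the key is the number; the letter only tracks identity):
  Counts for values 0..4: [0, 2, 2, 0, 1]
  Cumulative counts: [0, 2, 4, 4, 5]
  Scan right to left: place 4_E at output index 4
  Scan right to left: place 2_D at output index 3
  Scan right to left: place 2_C at output index 2
  Scan right to left: place 1_B at output index 1
  Scan right to left: place 1_A at output index 0
  Output: [1_A, 1_B, 2_C, 2_D, 4_E]
Equal keys:
  value 1: originally 1_A, 1_B; after sorting 1_A, 1_B -> order preserved
  value 2: originally 2_C, 2_D; after sorting 2_C, 2_D -> order preserved
All equal keys kept their original relative order. Counting Sort is stable: scanning the input right to left with decreasing cumulative counts places later duplicates at later output positions.
Answer: Stable


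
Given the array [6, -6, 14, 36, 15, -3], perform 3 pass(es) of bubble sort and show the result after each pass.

After pass 1: [-6, 6, 14, 15, -3, 36] (3 swaps)
After pass 2: [-6, 6, 14, -3, 15, 36] (1 swaps)
After pass 3: [-6, 6, -3, 14, 15, 36] (1 swaps)
Total swaps: 5


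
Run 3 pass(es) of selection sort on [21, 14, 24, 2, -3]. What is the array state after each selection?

Pass 1: Select minimum -3 at index 4, swap -> [-3, 14, 24, 2, 21]
Pass 2: Select minimum 2 at index 3, swap -> [-3, 2, 24, 14, 21]
Pass 3: Select minimum 14 at index 3, swap -> [-3, 2, 14, 24, 21]


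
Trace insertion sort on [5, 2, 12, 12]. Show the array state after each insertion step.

First element 5 is already 'sorted'
Insert 2: shifted 1 elements -> [2, 5, 12, 12]
Insert 12: shifted 0 elements -> [2, 5, 12, 12]
Insert 12: shifted 0 elements -> [2, 5, 12, 12]


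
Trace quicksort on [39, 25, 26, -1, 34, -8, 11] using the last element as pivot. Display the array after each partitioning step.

Partition 1: pivot=11 at index 2 -> [-1, -8, 11, 39, 34, 25, 26]
Partition 2: pivot=-8 at index 0 -> [-8, -1, 11, 39, 34, 25, 26]
Partition 3: pivot=26 at index 4 -> [-8, -1, 11, 25, 26, 39, 34]
Partition 4: pivot=34 at index 5 -> [-8, -1, 11, 25, 26, 34, 39]


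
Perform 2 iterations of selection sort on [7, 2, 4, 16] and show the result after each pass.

Pass 1: Select minimum 2 at index 1, swap -> [2, 7, 4, 16]
Pass 2: Select minimum 4 at index 2, swap -> [2, 4, 7, 16]


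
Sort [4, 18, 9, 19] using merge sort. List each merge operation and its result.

Divide and conquer:
  Merge [4] + [18] -> [4, 18]
  Merge [9] + [19] -> [9, 19]
  Merge [4, 18] + [9, 19] -> [4, 9, 18, 19]


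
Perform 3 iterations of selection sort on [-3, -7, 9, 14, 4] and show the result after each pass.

Pass 1: Select minimum -7 at index 1, swap -> [-7, -3, 9, 14, 4]
Pass 2: Select minimum -3 at index 1, swap -> [-7, -3, 9, 14, 4]
Pass 3: Select minimum 4 at index 4, swap -> [-7, -3, 4, 14, 9]


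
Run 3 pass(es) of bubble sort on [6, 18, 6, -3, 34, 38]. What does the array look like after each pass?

After pass 1: [6, 6, -3, 18, 34, 38] (2 swaps)
After pass 2: [6, -3, 6, 18, 34, 38] (1 swaps)
After pass 3: [-3, 6, 6, 18, 34, 38] (1 swaps)
Total swaps: 4


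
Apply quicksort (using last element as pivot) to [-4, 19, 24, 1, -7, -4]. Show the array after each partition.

Partition 1: pivot=-4 at index 2 -> [-4, -7, -4, 1, 19, 24]
Partition 2: pivot=-7 at index 0 -> [-7, -4, -4, 1, 19, 24]
Partition 3: pivot=24 at index 5 -> [-7, -4, -4, 1, 19, 24]
Partition 4: pivot=19 at index 4 -> [-7, -4, -4, 1, 19, 24]


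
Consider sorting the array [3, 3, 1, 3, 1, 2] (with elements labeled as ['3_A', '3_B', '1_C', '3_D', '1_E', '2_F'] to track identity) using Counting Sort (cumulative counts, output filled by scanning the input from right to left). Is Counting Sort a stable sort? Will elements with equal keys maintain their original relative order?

Trace Counting Sort on the labeled array (the key is the number; the letter only tracks identity):
  Counts for values 0..3: [0, 2, 1, 3]
  Cumulative counts: [0, 2, 3, 6]
  Scan right to left: place 2_F at output index 2
  Scan right to left: place 1_E at output index 1
  Scan right to left: place 3_D at output index 5
  Scan right to left: place 1_C at output index 0
  Scan right to left: place 3_B at output index 4
  Scan right to left: place 3_A at output index 3
  Output: [1_C, 1_E, 2_F, 3_A, 3_B, 3_D]
Equal keys:
  value 1: originally 1_C, 1_E; after sorting 1_C, 1_E -> order preserved
  value 3: originally 3_A, 3_B, 3_D; after sorting 3_A, 3_B, 3_D -> order preserved
All equal keys kept their original relative order. Counting Sort is stable: scanning the input right to left with decreasing cumulative counts places later duplicates at later output positions.
Answer: Stable


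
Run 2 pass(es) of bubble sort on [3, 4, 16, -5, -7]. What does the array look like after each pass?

After pass 1: [3, 4, -5, -7, 16] (2 swaps)
After pass 2: [3, -5, -7, 4, 16] (2 swaps)
Total swaps: 4


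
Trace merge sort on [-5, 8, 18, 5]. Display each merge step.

Divide and conquer:
  Merge [-5] + [8] -> [-5, 8]
  Merge [18] + [5] -> [5, 18]
  Merge [-5, 8] + [5, 18] -> [-5, 5, 8, 18]


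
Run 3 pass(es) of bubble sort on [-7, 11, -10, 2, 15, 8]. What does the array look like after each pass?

After pass 1: [-7, -10, 2, 11, 8, 15] (3 swaps)
After pass 2: [-10, -7, 2, 8, 11, 15] (2 swaps)
After pass 3: [-10, -7, 2, 8, 11, 15] (0 swaps)
Total swaps: 5


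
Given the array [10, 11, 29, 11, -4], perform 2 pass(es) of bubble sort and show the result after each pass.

After pass 1: [10, 11, 11, -4, 29] (2 swaps)
After pass 2: [10, 11, -4, 11, 29] (1 swaps)
Total swaps: 3


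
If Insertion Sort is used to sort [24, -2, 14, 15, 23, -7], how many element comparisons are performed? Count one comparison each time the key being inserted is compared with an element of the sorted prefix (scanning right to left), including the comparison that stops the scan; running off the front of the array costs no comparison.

Insert -2: 24 > -2 (shift), reached front = 1 comparison(s) -> [-2, 24, 14, 15, 23, -7]
Insert 14: 24 > 14 (shift), -2 <= 14 (stop) = 2 comparison(s) -> [-2, 14, 24, 15, 23, -7]
Insert 15: 24 > 15 (shift), 14 <= 15 (stop) = 2 comparison(s) -> [-2, 14, 15, 24, 23, -7]
Insert 23: 24 > 23 (shift), 15 <= 23 (stop) = 2 comparison(s) -> [-2, 14, 15, 23, 24, -7]
Insert -7: 24 > -7 (shift), 23 > -7 (shift), 15 > -7 (shift), 14 > -7 (shift), -2 > -7 (shift), reached front = 5 comparison(s) -> [-7, -2, 14, 15, 23, 24]
Total comparisons: 1 + 2 + 2 + 2 + 5 = 12


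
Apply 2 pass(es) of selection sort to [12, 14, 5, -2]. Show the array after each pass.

Pass 1: Select minimum -2 at index 3, swap -> [-2, 14, 5, 12]
Pass 2: Select minimum 5 at index 2, swap -> [-2, 5, 14, 12]


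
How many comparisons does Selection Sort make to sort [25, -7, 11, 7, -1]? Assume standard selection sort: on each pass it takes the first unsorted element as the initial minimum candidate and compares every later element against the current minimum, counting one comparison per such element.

Pass 1: scan indices 1..4 for the minimum = 4 comparison(s); min is -7, place at index 0 -> [-7, 25, 11, 7, -1]
Pass 2: scan indices 2..4 for the minimum = 3 comparison(s); min is -1, place at index 1 -> [-7, -1, 11, 7, 25]
Pass 3: scan indices 3..4 for the minimum = 2 comparison(s); min is 7, place at index 2 -> [-7, -1, 7, 11, 25]
Pass 4: scan indices 4..4 for the minimum = 1 comparison(s); min is 11, place at index 3 -> [-7, -1, 7, 11, 25]
Selection sort always scans the whole unsorted suffix, so the count is (n-1) + (n-2) + ... + 1 = n(n-1)/2 = 5*4/2 = 10 regardless of the input order.
Total comparisons: 4 + 3 + 2 + 1 = 10


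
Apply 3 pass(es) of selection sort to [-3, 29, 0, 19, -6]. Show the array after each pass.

Pass 1: Select minimum -6 at index 4, swap -> [-6, 29, 0, 19, -3]
Pass 2: Select minimum -3 at index 4, swap -> [-6, -3, 0, 19, 29]
Pass 3: Select minimum 0 at index 2, swap -> [-6, -3, 0, 19, 29]


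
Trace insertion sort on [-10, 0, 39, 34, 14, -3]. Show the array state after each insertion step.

First element -10 is already 'sorted'
Insert 0: shifted 0 elements -> [-10, 0, 39, 34, 14, -3]
Insert 39: shifted 0 elements -> [-10, 0, 39, 34, 14, -3]
Insert 34: shifted 1 elements -> [-10, 0, 34, 39, 14, -3]
Insert 14: shifted 2 elements -> [-10, 0, 14, 34, 39, -3]
Insert -3: shifted 4 elements -> [-10, -3, 0, 14, 34, 39]


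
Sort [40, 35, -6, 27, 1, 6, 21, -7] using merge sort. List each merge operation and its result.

Divide and conquer:
  Merge [40] + [35] -> [35, 40]
  Merge [-6] + [27] -> [-6, 27]
  Merge [35, 40] + [-6, 27] -> [-6, 27, 35, 40]
  Merge [1] + [6] -> [1, 6]
  Merge [21] + [-7] -> [-7, 21]
  Merge [1, 6] + [-7, 21] -> [-7, 1, 6, 21]
  Merge [-6, 27, 35, 40] + [-7, 1, 6, 21] -> [-7, -6, 1, 6, 21, 27, 35, 40]


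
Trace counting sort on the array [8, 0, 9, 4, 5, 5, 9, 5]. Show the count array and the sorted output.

Count array: [1, 0, 0, 0, 1, 3, 0, 0, 1, 2]
(count[i] = number of elements equal to i)
Cumulative count: [1, 1, 1, 1, 2, 5, 5, 5, 6, 8]
Sorted: [0, 4, 5, 5, 5, 8, 9, 9]


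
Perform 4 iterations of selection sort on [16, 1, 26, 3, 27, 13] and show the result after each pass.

Pass 1: Select minimum 1 at index 1, swap -> [1, 16, 26, 3, 27, 13]
Pass 2: Select minimum 3 at index 3, swap -> [1, 3, 26, 16, 27, 13]
Pass 3: Select minimum 13 at index 5, swap -> [1, 3, 13, 16, 27, 26]
Pass 4: Select minimum 16 at index 3, swap -> [1, 3, 13, 16, 27, 26]


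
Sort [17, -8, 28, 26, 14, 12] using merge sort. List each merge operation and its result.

Divide and conquer:
  Merge [-8] + [28] -> [-8, 28]
  Merge [17] + [-8, 28] -> [-8, 17, 28]
  Merge [14] + [12] -> [12, 14]
  Merge [26] + [12, 14] -> [12, 14, 26]
  Merge [-8, 17, 28] + [12, 14, 26] -> [-8, 12, 14, 17, 26, 28]


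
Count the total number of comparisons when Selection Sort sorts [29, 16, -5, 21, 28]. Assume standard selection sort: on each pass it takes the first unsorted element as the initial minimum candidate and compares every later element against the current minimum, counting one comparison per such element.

Pass 1: scan indices 1..4 for the minimum = 4 comparison(s); min is -5, place at index 0 -> [-5, 16, 29, 21, 28]
Pass 2: scan indices 2..4 for the minimum = 3 comparison(s); min is 16, place at index 1 -> [-5, 16, 29, 21, 28]
Pass 3: scan indices 3..4 for the minimum = 2 comparison(s); min is 21, place at index 2 -> [-5, 16, 21, 29, 28]
Pass 4: scan indices 4..4 for the minimum = 1 comparison(s); min is 28, place at index 3 -> [-5, 16, 21, 28, 29]
Selection sort always scans the whole unsorted suffix, so the count is (n-1) + (n-2) + ... + 1 = n(n-1)/2 = 5*4/2 = 10 regardless of the input order.
Total comparisons: 4 + 3 + 2 + 1 = 10


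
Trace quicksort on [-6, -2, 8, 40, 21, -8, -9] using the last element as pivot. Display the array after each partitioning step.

Partition 1: pivot=-9 at index 0 -> [-9, -2, 8, 40, 21, -8, -6]
Partition 2: pivot=-6 at index 2 -> [-9, -8, -6, 40, 21, -2, 8]
Partition 3: pivot=8 at index 4 -> [-9, -8, -6, -2, 8, 40, 21]
Partition 4: pivot=21 at index 5 -> [-9, -8, -6, -2, 8, 21, 40]


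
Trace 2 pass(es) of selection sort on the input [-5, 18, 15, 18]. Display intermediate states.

Pass 1: Select minimum -5 at index 0, swap -> [-5, 18, 15, 18]
Pass 2: Select minimum 15 at index 2, swap -> [-5, 15, 18, 18]


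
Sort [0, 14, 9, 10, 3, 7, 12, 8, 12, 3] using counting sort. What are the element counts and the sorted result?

Count array: [1, 0, 0, 2, 0, 0, 0, 1, 1, 1, 1, 0, 2, 0, 1]
(count[i] = number of elements equal to i)
Cumulative count: [1, 1, 1, 3, 3, 3, 3, 4, 5, 6, 7, 7, 9, 9, 10]
Sorted: [0, 3, 3, 7, 8, 9, 10, 12, 12, 14]


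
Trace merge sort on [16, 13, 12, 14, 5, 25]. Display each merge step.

Divide and conquer:
  Merge [13] + [12] -> [12, 13]
  Merge [16] + [12, 13] -> [12, 13, 16]
  Merge [5] + [25] -> [5, 25]
  Merge [14] + [5, 25] -> [5, 14, 25]
  Merge [12, 13, 16] + [5, 14, 25] -> [5, 12, 13, 14, 16, 25]


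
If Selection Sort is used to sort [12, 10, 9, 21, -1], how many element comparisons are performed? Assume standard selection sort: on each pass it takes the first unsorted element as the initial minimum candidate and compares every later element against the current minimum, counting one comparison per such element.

Pass 1: scan indices 1..4 for the minimum = 4 comparison(s); min is -1, place at index 0 -> [-1, 10, 9, 21, 12]
Pass 2: scan indices 2..4 for the minimum = 3 comparison(s); min is 9, place at index 1 -> [-1, 9, 10, 21, 12]
Pass 3: scan indices 3..4 for the minimum = 2 comparison(s); min is 10, place at index 2 -> [-1, 9, 10, 21, 12]
Pass 4: scan indices 4..4 for the minimum = 1 comparison(s); min is 12, place at index 3 -> [-1, 9, 10, 12, 21]
Selection sort always scans the whole unsorted suffix, so the count is (n-1) + (n-2) + ... + 1 = n(n-1)/2 = 5*4/2 = 10 regardless of the input order.
Total comparisons: 4 + 3 + 2 + 1 = 10


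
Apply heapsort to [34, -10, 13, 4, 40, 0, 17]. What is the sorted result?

Build heap: [40, 34, 17, 4, -10, 0, 13]
Extract 40: [34, 13, 17, 4, -10, 0, 40]
Extract 34: [17, 13, 0, 4, -10, 34, 40]
Extract 17: [13, 4, 0, -10, 17, 34, 40]
Extract 13: [4, -10, 0, 13, 17, 34, 40]
Extract 4: [0, -10, 4, 13, 17, 34, 40]
Extract 0: [-10, 0, 4, 13, 17, 34, 40]


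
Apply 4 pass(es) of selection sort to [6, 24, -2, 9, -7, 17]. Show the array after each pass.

Pass 1: Select minimum -7 at index 4, swap -> [-7, 24, -2, 9, 6, 17]
Pass 2: Select minimum -2 at index 2, swap -> [-7, -2, 24, 9, 6, 17]
Pass 3: Select minimum 6 at index 4, swap -> [-7, -2, 6, 9, 24, 17]
Pass 4: Select minimum 9 at index 3, swap -> [-7, -2, 6, 9, 24, 17]


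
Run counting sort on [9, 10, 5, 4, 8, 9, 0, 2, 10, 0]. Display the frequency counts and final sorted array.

Count array: [2, 0, 1, 0, 1, 1, 0, 0, 1, 2, 2]
(count[i] = number of elements equal to i)
Cumulative count: [2, 2, 3, 3, 4, 5, 5, 5, 6, 8, 10]
Sorted: [0, 0, 2, 4, 5, 8, 9, 9, 10, 10]


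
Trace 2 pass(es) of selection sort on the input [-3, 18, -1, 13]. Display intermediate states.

Pass 1: Select minimum -3 at index 0, swap -> [-3, 18, -1, 13]
Pass 2: Select minimum -1 at index 2, swap -> [-3, -1, 18, 13]


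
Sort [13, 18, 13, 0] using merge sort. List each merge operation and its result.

Divide and conquer:
  Merge [13] + [18] -> [13, 18]
  Merge [13] + [0] -> [0, 13]
  Merge [13, 18] + [0, 13] -> [0, 13, 13, 18]


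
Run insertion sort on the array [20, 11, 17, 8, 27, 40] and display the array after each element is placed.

First element 20 is already 'sorted'
Insert 11: shifted 1 elements -> [11, 20, 17, 8, 27, 40]
Insert 17: shifted 1 elements -> [11, 17, 20, 8, 27, 40]
Insert 8: shifted 3 elements -> [8, 11, 17, 20, 27, 40]
Insert 27: shifted 0 elements -> [8, 11, 17, 20, 27, 40]
Insert 40: shifted 0 elements -> [8, 11, 17, 20, 27, 40]


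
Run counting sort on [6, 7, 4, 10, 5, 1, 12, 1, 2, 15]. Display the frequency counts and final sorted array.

Count array: [0, 2, 1, 0, 1, 1, 1, 1, 0, 0, 1, 0, 1, 0, 0, 1]
(count[i] = number of elements equal to i)
Cumulative count: [0, 2, 3, 3, 4, 5, 6, 7, 7, 7, 8, 8, 9, 9, 9, 10]
Sorted: [1, 1, 2, 4, 5, 6, 7, 10, 12, 15]


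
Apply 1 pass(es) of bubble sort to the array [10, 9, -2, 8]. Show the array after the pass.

After pass 1: [9, -2, 8, 10] (3 swaps)
Total swaps: 3


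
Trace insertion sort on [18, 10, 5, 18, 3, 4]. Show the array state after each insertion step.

First element 18 is already 'sorted'
Insert 10: shifted 1 elements -> [10, 18, 5, 18, 3, 4]
Insert 5: shifted 2 elements -> [5, 10, 18, 18, 3, 4]
Insert 18: shifted 0 elements -> [5, 10, 18, 18, 3, 4]
Insert 3: shifted 4 elements -> [3, 5, 10, 18, 18, 4]
Insert 4: shifted 4 elements -> [3, 4, 5, 10, 18, 18]


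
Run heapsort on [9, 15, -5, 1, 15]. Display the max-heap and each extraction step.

Build heap: [15, 15, -5, 1, 9]
Extract 15: [15, 9, -5, 1, 15]
Extract 15: [9, 1, -5, 15, 15]
Extract 9: [1, -5, 9, 15, 15]
Extract 1: [-5, 1, 9, 15, 15]


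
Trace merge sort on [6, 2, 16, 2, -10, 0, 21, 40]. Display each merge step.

Divide and conquer:
  Merge [6] + [2] -> [2, 6]
  Merge [16] + [2] -> [2, 16]
  Merge [2, 6] + [2, 16] -> [2, 2, 6, 16]
  Merge [-10] + [0] -> [-10, 0]
  Merge [21] + [40] -> [21, 40]
  Merge [-10, 0] + [21, 40] -> [-10, 0, 21, 40]
  Merge [2, 2, 6, 16] + [-10, 0, 21, 40] -> [-10, 0, 2, 2, 6, 16, 21, 40]


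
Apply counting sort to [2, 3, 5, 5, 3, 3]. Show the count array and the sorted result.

Count array: [0, 0, 1, 3, 0, 2]
(count[i] = number of elements equal to i)
Cumulative count: [0, 0, 1, 4, 4, 6]
Sorted: [2, 3, 3, 3, 5, 5]


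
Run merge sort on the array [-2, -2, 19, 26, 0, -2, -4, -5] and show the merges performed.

Divide and conquer:
  Merge [-2] + [-2] -> [-2, -2]
  Merge [19] + [26] -> [19, 26]
  Merge [-2, -2] + [19, 26] -> [-2, -2, 19, 26]
  Merge [0] + [-2] -> [-2, 0]
  Merge [-4] + [-5] -> [-5, -4]
  Merge [-2, 0] + [-5, -4] -> [-5, -4, -2, 0]
  Merge [-2, -2, 19, 26] + [-5, -4, -2, 0] -> [-5, -4, -2, -2, -2, 0, 19, 26]


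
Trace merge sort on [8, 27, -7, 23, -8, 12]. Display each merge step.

Divide and conquer:
  Merge [27] + [-7] -> [-7, 27]
  Merge [8] + [-7, 27] -> [-7, 8, 27]
  Merge [-8] + [12] -> [-8, 12]
  Merge [23] + [-8, 12] -> [-8, 12, 23]
  Merge [-7, 8, 27] + [-8, 12, 23] -> [-8, -7, 8, 12, 23, 27]


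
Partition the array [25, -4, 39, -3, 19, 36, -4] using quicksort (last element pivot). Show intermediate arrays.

Partition 1: pivot=-4 at index 1 -> [-4, -4, 39, -3, 19, 36, 25]
Partition 2: pivot=25 at index 4 -> [-4, -4, -3, 19, 25, 36, 39]
Partition 3: pivot=19 at index 3 -> [-4, -4, -3, 19, 25, 36, 39]
Partition 4: pivot=39 at index 6 -> [-4, -4, -3, 19, 25, 36, 39]


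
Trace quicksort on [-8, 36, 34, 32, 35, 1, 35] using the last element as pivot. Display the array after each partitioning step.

Partition 1: pivot=35 at index 5 -> [-8, 34, 32, 35, 1, 35, 36]
Partition 2: pivot=1 at index 1 -> [-8, 1, 32, 35, 34, 35, 36]
Partition 3: pivot=34 at index 3 -> [-8, 1, 32, 34, 35, 35, 36]


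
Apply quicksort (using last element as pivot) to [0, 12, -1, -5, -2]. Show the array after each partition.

Partition 1: pivot=-2 at index 1 -> [-5, -2, -1, 0, 12]
Partition 2: pivot=12 at index 4 -> [-5, -2, -1, 0, 12]
Partition 3: pivot=0 at index 3 -> [-5, -2, -1, 0, 12]


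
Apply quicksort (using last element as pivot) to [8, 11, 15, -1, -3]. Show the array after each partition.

Partition 1: pivot=-3 at index 0 -> [-3, 11, 15, -1, 8]
Partition 2: pivot=8 at index 2 -> [-3, -1, 8, 11, 15]
Partition 3: pivot=15 at index 4 -> [-3, -1, 8, 11, 15]
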